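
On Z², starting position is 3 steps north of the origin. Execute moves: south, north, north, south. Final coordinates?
(0, 3)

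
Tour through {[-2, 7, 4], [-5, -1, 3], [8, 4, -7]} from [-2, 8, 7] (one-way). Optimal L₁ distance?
44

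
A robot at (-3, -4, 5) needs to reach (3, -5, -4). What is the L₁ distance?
16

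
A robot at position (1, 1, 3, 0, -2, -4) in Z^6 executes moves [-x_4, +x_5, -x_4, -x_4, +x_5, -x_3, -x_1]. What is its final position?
(0, 1, 2, -3, 0, -4)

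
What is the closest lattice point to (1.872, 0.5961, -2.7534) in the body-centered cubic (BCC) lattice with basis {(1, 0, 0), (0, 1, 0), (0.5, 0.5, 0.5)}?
(1.5, 0.5, -2.5)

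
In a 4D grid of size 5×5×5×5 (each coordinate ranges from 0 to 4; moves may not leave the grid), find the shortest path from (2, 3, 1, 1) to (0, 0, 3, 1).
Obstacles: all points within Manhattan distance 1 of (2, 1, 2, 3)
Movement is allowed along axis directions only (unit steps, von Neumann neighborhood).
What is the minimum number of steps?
7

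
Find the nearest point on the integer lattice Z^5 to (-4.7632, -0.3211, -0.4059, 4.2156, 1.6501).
(-5, 0, 0, 4, 2)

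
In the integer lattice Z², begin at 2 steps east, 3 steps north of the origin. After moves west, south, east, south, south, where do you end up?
(2, 0)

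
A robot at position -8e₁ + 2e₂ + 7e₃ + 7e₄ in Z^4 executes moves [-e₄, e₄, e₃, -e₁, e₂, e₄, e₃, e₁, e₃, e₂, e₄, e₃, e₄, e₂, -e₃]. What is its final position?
(-8, 5, 10, 10)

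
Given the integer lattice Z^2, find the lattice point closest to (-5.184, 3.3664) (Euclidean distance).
(-5, 3)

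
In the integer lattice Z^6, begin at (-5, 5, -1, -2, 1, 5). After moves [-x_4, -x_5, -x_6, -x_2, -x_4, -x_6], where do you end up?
(-5, 4, -1, -4, 0, 3)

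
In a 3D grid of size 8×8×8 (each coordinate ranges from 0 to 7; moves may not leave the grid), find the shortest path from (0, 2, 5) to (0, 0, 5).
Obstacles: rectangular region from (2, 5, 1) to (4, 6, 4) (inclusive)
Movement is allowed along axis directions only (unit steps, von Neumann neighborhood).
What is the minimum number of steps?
2
(one shortest path: (0, 2, 5) → (0, 1, 5) → (0, 0, 5))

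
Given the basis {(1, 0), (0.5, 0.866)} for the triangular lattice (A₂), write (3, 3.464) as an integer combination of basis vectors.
b₁ + 4b₂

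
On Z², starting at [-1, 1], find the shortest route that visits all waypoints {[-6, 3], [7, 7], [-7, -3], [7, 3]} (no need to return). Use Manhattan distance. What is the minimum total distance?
34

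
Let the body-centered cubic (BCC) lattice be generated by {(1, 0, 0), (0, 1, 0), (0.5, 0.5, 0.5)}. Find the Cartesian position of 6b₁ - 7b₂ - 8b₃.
(2, -11, -4)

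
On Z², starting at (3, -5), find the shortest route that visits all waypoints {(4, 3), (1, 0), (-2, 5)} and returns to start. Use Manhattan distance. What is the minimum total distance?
32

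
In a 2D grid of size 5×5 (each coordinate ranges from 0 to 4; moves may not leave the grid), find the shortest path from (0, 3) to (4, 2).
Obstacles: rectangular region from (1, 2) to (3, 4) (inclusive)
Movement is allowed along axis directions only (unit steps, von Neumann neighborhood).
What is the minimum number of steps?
7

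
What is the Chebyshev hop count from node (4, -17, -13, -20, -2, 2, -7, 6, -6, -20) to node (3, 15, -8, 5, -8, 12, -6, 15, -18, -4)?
32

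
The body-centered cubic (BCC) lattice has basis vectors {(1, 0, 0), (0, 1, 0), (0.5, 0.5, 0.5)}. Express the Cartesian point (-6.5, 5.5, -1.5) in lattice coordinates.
-5b₁ + 7b₂ - 3b₃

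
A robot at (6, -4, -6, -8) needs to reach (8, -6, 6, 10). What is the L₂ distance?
21.8174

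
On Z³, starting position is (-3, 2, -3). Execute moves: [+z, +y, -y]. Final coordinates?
(-3, 2, -2)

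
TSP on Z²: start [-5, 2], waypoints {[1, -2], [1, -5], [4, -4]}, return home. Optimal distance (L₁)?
32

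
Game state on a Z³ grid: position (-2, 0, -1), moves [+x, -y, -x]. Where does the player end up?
(-2, -1, -1)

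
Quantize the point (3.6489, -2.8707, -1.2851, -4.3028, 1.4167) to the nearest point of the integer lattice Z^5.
(4, -3, -1, -4, 1)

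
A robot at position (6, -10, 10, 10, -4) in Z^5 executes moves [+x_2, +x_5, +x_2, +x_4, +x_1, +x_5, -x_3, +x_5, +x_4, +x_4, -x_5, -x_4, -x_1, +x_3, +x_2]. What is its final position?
(6, -7, 10, 12, -2)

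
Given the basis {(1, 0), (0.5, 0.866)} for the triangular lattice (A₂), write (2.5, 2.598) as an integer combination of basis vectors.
b₁ + 3b₂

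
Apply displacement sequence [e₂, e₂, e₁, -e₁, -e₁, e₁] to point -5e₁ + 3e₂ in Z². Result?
(-5, 5)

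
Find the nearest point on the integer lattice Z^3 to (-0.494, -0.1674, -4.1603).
(0, 0, -4)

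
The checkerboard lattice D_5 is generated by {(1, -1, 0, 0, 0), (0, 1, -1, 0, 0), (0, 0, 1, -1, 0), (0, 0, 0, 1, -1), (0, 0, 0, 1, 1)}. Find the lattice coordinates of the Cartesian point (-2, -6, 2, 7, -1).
-2b₁ - 8b₂ - 6b₃ + b₄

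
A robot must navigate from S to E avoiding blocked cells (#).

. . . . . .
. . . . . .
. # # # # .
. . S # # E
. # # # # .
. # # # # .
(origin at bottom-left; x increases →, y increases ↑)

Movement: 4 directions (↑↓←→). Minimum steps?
11
(one shortest path: (2, 2) → (1, 2) → (0, 2) → (0, 3) → (0, 4) → (1, 4) → (2, 4) → (3, 4) → (4, 4) → (5, 4) → (5, 3) → (5, 2))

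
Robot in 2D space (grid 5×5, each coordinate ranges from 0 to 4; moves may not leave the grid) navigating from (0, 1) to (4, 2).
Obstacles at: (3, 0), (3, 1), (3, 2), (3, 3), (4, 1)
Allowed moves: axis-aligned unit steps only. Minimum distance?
9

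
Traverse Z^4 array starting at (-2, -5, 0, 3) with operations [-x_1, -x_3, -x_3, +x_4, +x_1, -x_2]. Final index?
(-2, -6, -2, 4)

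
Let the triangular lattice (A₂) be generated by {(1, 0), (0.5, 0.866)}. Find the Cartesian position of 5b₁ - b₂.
(4.5, -0.866)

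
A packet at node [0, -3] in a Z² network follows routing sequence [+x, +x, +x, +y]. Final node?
(3, -2)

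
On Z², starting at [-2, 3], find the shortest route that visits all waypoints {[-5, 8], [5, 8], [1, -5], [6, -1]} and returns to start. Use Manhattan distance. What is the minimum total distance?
48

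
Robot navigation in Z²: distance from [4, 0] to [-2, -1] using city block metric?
7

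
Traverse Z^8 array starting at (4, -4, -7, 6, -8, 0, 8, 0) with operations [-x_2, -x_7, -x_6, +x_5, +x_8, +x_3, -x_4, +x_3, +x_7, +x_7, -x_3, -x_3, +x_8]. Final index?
(4, -5, -7, 5, -7, -1, 9, 2)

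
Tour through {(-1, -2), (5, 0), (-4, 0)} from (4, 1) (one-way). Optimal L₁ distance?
15
(one optimal route: (4, 1) → (5, 0) → (-1, -2) → (-4, 0))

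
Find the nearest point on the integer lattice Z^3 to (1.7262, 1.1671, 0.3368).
(2, 1, 0)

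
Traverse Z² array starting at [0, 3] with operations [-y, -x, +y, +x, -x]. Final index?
(-1, 3)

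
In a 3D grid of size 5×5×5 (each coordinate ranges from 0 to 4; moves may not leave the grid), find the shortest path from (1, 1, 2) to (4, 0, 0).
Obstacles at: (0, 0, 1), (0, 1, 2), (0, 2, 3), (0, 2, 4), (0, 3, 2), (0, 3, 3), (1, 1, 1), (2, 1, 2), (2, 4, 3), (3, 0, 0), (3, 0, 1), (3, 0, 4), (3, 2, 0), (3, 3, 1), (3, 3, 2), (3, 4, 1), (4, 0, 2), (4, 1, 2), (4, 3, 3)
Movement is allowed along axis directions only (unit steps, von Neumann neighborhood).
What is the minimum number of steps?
8
(one shortest path: (1, 1, 2) → (1, 0, 2) → (2, 0, 2) → (3, 0, 2) → (3, 1, 2) → (3, 1, 1) → (4, 1, 1) → (4, 0, 1) → (4, 0, 0))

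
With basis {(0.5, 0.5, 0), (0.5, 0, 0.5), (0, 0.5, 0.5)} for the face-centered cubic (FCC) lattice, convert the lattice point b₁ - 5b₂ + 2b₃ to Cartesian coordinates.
(-2, 1.5, -1.5)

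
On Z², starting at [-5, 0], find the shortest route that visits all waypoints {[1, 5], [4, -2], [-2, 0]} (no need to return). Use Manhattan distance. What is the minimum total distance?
21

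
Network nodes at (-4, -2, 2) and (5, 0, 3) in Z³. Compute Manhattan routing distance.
12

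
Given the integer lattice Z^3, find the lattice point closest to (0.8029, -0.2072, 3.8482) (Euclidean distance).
(1, 0, 4)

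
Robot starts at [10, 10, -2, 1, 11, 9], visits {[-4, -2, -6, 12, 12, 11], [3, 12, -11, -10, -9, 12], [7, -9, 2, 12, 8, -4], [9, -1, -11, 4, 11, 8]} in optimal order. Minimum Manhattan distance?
185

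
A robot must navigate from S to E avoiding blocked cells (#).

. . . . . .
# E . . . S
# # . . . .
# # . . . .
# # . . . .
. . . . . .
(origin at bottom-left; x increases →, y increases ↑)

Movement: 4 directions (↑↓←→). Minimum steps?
4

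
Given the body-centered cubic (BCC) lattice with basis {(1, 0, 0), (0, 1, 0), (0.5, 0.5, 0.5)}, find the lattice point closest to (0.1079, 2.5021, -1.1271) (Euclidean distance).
(0, 3, -1)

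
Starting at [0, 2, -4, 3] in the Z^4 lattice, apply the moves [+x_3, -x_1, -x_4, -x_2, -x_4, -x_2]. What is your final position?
(-1, 0, -3, 1)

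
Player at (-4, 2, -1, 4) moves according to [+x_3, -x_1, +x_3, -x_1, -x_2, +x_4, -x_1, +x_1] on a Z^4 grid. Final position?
(-6, 1, 1, 5)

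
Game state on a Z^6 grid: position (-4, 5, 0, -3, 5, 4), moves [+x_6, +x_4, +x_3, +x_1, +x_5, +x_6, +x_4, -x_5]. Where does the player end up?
(-3, 5, 1, -1, 5, 6)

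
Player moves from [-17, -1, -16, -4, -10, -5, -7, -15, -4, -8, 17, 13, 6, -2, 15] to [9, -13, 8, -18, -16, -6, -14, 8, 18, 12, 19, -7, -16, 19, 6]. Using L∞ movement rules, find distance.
26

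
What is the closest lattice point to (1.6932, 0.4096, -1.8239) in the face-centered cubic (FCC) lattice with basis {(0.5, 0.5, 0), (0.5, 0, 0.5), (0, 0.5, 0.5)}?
(1.5, 0.5, -2)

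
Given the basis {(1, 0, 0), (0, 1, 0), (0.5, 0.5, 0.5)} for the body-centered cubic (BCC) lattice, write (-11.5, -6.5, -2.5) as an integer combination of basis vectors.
-9b₁ - 4b₂ - 5b₃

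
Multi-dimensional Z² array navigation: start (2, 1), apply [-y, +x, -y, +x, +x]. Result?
(5, -1)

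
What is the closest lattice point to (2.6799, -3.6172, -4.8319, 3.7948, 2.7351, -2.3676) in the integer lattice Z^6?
(3, -4, -5, 4, 3, -2)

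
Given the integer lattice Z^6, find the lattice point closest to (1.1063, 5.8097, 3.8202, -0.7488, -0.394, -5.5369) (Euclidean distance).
(1, 6, 4, -1, 0, -6)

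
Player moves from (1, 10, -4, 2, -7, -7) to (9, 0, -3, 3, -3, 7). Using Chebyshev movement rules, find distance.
14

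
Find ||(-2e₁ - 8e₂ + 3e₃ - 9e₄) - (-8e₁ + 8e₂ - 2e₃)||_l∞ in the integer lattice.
16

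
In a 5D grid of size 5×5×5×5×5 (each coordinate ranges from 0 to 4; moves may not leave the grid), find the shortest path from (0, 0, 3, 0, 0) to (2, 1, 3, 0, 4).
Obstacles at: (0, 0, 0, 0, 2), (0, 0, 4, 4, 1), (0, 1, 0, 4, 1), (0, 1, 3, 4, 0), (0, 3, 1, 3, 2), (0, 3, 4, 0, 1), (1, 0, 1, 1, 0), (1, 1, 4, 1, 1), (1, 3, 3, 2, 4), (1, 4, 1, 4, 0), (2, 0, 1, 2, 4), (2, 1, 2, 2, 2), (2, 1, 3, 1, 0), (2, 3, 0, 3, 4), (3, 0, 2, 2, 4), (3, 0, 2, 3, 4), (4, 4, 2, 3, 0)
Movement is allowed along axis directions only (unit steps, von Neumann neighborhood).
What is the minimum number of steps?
7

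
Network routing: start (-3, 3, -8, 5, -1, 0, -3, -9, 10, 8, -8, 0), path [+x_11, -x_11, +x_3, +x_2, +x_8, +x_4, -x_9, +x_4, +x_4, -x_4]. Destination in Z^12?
(-3, 4, -7, 7, -1, 0, -3, -8, 9, 8, -8, 0)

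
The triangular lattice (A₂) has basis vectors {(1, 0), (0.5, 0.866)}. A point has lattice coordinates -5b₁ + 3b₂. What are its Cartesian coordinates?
(-3.5, 2.598)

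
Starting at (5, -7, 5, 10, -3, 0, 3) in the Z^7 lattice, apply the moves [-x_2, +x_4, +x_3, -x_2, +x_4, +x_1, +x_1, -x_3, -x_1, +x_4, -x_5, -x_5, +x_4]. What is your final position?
(6, -9, 5, 14, -5, 0, 3)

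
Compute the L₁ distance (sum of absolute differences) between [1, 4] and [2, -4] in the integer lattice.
9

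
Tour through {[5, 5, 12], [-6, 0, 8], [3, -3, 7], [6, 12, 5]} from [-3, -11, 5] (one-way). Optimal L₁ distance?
60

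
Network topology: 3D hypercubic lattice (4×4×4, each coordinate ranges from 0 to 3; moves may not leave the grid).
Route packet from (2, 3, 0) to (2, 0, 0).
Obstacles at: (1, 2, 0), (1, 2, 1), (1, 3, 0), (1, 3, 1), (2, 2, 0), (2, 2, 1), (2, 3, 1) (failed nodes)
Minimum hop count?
5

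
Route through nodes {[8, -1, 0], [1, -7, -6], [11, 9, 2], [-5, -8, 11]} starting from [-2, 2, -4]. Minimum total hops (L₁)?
84
(one optimal route: (-2, 2, -4) → (1, -7, -6) → (-5, -8, 11) → (8, -1, 0) → (11, 9, 2))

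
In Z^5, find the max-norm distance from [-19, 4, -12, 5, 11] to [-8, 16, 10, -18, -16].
27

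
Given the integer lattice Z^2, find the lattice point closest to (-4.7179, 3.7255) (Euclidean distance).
(-5, 4)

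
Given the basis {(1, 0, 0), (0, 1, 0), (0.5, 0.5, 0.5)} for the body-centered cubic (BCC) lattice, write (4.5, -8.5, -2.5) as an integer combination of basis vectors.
7b₁ - 6b₂ - 5b₃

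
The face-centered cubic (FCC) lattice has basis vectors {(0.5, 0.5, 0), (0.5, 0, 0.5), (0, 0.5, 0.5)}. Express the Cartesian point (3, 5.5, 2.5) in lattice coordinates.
6b₁ + 5b₃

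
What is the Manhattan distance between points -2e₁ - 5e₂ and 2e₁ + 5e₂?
14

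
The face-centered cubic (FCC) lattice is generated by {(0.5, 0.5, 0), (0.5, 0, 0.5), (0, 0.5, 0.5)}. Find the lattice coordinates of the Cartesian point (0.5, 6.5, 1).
6b₁ - 5b₂ + 7b₃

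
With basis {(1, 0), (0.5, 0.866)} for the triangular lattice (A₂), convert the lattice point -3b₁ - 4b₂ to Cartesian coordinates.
(-5, -3.464)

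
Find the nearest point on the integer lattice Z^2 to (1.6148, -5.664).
(2, -6)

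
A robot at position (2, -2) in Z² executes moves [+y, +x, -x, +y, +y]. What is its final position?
(2, 1)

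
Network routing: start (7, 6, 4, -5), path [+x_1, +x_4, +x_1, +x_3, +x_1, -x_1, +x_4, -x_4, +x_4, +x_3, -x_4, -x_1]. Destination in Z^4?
(8, 6, 6, -4)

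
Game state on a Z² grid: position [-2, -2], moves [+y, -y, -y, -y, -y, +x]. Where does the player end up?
(-1, -5)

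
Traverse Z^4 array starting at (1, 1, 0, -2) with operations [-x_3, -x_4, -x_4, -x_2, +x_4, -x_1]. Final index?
(0, 0, -1, -3)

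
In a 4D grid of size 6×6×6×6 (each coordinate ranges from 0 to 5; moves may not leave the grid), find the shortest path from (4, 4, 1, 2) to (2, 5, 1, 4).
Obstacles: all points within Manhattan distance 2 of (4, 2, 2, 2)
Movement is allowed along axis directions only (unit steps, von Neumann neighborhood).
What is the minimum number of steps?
5
(one shortest path: (4, 4, 1, 2) → (3, 4, 1, 2) → (2, 4, 1, 2) → (2, 5, 1, 2) → (2, 5, 1, 3) → (2, 5, 1, 4))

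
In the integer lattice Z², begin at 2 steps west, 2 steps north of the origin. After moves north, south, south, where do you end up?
(-2, 1)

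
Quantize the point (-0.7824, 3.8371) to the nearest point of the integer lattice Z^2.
(-1, 4)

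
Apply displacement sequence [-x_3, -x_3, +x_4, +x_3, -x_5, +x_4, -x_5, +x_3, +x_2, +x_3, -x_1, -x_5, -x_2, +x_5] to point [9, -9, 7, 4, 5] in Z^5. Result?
(8, -9, 8, 6, 3)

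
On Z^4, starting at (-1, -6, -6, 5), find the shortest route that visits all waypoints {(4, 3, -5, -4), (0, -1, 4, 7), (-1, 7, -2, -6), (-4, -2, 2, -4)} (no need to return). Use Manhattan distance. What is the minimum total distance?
68
(one optimal route: (-1, -6, -6, 5) → (0, -1, 4, 7) → (-4, -2, 2, -4) → (-1, 7, -2, -6) → (4, 3, -5, -4))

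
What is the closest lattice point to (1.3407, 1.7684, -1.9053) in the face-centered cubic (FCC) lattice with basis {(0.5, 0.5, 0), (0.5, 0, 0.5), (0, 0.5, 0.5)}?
(1.5, 1.5, -2)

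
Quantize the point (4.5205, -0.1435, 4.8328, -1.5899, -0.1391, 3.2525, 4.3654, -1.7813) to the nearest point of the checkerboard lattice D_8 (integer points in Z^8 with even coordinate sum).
(4, 0, 5, -2, 0, 3, 4, -2)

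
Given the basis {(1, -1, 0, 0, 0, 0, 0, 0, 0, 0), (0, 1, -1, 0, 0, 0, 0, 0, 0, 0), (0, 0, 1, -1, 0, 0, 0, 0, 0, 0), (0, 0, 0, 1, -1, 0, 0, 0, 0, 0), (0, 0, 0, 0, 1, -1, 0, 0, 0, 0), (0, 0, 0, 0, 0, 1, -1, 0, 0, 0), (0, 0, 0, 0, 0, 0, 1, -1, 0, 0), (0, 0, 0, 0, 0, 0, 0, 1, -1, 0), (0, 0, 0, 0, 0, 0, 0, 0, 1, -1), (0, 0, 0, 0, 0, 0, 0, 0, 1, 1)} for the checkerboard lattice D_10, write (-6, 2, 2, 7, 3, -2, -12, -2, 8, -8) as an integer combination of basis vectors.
-6b₁ - 4b₂ - 2b₃ + 5b₄ + 8b₅ + 6b₆ - 6b₇ - 8b₈ + 4b₉ - 4b₁₀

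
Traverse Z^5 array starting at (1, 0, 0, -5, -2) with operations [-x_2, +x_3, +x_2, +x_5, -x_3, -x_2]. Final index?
(1, -1, 0, -5, -1)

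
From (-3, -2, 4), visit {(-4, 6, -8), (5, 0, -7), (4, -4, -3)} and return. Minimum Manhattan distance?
62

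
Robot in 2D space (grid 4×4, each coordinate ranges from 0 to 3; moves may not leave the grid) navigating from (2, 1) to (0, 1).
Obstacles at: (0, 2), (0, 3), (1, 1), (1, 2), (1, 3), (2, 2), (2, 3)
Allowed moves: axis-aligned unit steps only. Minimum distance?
4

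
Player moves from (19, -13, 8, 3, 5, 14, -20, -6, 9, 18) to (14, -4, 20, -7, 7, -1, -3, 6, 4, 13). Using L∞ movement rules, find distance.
17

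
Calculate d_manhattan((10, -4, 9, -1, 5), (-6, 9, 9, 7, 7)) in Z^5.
39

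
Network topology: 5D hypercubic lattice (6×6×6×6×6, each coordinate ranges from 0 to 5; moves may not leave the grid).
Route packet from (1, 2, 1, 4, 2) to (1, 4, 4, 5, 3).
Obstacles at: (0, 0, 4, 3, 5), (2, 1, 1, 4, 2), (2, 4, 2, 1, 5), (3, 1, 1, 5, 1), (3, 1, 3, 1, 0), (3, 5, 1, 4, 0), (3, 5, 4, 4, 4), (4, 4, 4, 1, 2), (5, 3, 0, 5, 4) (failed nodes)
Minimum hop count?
7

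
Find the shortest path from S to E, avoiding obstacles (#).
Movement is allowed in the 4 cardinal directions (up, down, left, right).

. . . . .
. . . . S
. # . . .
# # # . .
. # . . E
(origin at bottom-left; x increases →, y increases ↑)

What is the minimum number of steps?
3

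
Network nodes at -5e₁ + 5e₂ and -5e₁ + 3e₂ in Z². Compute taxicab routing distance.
2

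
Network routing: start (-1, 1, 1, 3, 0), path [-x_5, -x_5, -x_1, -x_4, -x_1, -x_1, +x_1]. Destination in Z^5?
(-3, 1, 1, 2, -2)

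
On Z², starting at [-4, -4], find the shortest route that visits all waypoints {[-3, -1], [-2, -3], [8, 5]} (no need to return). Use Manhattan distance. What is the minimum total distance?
23
(one optimal route: (-4, -4) → (-2, -3) → (-3, -1) → (8, 5))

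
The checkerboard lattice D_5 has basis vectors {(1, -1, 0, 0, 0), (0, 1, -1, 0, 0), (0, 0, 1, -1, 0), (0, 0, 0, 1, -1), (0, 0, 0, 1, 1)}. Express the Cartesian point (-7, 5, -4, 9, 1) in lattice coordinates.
-7b₁ - 2b₂ - 6b₃ + b₄ + 2b₅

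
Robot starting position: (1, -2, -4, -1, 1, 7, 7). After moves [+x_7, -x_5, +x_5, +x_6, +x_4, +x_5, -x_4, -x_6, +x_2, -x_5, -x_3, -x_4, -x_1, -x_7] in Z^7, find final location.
(0, -1, -5, -2, 1, 7, 7)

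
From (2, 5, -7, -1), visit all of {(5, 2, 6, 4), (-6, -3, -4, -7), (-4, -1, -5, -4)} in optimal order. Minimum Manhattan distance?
62
(one optimal route: (2, 5, -7, -1) → (-4, -1, -5, -4) → (-6, -3, -4, -7) → (5, 2, 6, 4))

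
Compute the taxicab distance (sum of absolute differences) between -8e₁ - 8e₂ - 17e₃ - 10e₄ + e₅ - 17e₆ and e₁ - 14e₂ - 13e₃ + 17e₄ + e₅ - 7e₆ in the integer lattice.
56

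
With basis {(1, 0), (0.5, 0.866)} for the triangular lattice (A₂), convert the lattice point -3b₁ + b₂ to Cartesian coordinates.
(-2.5, 0.866)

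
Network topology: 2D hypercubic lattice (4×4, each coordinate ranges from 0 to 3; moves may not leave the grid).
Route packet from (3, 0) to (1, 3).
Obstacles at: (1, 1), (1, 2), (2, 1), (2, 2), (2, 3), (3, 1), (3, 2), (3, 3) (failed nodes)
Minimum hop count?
7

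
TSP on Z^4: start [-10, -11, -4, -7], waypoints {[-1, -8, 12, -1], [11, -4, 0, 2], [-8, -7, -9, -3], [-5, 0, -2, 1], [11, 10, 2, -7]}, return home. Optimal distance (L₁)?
164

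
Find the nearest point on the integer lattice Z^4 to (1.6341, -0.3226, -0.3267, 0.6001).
(2, 0, 0, 1)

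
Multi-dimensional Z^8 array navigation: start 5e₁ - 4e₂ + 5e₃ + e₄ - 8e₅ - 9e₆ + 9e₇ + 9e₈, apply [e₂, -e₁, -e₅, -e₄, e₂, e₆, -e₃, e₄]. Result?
(4, -2, 4, 1, -9, -8, 9, 9)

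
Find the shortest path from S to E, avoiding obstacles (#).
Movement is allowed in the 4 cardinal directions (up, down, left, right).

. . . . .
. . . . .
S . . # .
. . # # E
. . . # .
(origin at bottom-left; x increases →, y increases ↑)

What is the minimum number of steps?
7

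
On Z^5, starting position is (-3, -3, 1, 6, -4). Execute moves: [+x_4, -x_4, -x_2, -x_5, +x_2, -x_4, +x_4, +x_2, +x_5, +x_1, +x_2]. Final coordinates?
(-2, -1, 1, 6, -4)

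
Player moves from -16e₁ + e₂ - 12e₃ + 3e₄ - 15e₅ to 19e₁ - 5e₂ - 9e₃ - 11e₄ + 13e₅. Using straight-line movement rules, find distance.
47.4342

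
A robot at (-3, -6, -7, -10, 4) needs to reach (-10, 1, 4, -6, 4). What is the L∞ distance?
11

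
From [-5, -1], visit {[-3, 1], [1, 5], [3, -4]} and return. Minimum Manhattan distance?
34
(one optimal route: (-5, -1) → (-3, 1) → (1, 5) → (3, -4) → (-5, -1))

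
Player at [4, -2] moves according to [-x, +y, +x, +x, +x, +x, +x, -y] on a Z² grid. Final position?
(8, -2)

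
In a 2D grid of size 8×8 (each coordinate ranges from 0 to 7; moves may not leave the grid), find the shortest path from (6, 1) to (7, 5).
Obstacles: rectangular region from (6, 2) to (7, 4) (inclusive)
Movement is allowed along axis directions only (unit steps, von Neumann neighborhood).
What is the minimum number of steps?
7
(one shortest path: (6, 1) → (5, 1) → (5, 2) → (5, 3) → (5, 4) → (5, 5) → (6, 5) → (7, 5))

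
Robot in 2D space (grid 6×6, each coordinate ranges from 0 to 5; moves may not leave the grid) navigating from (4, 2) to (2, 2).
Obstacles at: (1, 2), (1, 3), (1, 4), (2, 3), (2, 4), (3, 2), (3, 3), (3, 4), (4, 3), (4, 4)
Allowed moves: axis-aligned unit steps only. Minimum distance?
4
(one shortest path: (4, 2) → (4, 1) → (3, 1) → (2, 1) → (2, 2))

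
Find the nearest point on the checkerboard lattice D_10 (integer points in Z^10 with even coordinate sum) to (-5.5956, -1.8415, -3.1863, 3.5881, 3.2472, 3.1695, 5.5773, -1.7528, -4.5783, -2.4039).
(-6, -2, -3, 4, 3, 3, 6, -2, -5, -2)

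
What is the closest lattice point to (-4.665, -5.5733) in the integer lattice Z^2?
(-5, -6)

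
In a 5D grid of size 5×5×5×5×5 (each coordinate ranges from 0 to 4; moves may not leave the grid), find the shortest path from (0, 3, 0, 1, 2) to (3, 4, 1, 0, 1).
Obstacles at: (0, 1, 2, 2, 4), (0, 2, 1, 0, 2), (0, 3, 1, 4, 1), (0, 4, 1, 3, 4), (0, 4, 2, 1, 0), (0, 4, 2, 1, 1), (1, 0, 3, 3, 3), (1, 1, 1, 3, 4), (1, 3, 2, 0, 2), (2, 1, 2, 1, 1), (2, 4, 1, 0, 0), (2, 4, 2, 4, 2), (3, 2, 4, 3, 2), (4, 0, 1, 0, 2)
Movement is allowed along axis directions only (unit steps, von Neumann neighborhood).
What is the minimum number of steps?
7
(one shortest path: (0, 3, 0, 1, 2) → (1, 3, 0, 1, 2) → (2, 3, 0, 1, 2) → (3, 3, 0, 1, 2) → (3, 4, 0, 1, 2) → (3, 4, 1, 1, 2) → (3, 4, 1, 0, 2) → (3, 4, 1, 0, 1))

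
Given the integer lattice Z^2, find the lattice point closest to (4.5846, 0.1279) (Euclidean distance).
(5, 0)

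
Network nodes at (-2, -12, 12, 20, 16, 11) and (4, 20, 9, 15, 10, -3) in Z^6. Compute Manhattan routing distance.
66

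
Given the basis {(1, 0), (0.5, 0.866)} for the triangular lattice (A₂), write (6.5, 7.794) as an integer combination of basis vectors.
2b₁ + 9b₂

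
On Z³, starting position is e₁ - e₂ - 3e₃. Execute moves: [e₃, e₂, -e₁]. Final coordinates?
(0, 0, -2)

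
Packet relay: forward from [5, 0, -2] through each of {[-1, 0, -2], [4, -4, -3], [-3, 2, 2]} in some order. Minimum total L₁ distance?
24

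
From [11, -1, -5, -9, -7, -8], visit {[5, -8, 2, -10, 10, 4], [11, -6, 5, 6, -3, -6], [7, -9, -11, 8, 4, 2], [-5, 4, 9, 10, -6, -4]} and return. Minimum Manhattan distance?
230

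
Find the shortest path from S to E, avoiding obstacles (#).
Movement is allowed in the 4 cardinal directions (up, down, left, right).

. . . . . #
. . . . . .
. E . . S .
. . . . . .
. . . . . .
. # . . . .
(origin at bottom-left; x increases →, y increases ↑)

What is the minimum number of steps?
3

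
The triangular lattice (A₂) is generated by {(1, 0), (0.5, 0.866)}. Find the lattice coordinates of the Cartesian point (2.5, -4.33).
5b₁ - 5b₂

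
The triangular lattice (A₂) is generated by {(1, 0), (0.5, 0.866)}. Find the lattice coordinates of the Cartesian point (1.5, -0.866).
2b₁ - b₂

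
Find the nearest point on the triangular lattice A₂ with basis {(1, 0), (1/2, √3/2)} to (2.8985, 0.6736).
(2.5, 0.866)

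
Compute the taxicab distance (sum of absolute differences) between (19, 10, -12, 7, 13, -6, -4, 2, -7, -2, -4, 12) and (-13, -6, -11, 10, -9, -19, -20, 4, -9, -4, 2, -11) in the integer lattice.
138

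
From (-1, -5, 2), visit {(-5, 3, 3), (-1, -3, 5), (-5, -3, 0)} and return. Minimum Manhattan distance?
34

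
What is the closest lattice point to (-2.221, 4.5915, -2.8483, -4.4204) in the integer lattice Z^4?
(-2, 5, -3, -4)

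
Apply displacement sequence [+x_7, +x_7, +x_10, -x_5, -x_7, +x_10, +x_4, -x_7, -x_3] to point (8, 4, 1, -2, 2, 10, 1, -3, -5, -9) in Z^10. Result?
(8, 4, 0, -1, 1, 10, 1, -3, -5, -7)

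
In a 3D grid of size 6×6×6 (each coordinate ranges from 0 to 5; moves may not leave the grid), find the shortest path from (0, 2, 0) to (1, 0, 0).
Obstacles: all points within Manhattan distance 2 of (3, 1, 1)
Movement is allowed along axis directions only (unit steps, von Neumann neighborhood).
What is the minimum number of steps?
3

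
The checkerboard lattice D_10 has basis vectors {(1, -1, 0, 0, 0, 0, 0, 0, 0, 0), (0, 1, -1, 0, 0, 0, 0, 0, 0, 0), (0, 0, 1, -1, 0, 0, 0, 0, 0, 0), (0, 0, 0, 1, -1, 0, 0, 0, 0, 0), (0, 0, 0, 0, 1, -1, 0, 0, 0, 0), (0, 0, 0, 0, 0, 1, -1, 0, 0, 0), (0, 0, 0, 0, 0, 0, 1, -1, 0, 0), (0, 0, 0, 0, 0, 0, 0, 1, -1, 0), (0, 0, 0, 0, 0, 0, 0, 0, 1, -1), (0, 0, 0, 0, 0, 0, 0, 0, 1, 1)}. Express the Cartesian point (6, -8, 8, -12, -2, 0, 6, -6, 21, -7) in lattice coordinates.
6b₁ - 2b₂ + 6b₃ - 6b₄ - 8b₅ - 8b₆ - 2b₇ - 8b₈ + 10b₉ + 3b₁₀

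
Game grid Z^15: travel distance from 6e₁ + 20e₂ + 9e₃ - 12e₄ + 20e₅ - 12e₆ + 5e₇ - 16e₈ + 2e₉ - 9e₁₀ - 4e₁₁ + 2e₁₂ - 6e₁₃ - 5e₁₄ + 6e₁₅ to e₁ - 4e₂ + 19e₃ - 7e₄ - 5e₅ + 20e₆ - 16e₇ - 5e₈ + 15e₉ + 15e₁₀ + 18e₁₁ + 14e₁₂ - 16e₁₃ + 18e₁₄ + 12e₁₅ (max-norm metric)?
32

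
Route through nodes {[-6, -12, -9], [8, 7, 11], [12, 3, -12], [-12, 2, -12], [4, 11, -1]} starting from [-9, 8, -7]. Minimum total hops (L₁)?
120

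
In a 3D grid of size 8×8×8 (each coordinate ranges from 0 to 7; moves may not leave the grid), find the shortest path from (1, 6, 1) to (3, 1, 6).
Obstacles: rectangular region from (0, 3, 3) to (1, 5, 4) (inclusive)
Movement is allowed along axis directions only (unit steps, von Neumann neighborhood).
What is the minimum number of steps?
12
(one shortest path: (1, 6, 1) → (2, 6, 1) → (3, 6, 1) → (3, 5, 1) → (3, 4, 1) → (3, 3, 1) → (3, 2, 1) → (3, 1, 1) → (3, 1, 2) → (3, 1, 3) → (3, 1, 4) → (3, 1, 5) → (3, 1, 6))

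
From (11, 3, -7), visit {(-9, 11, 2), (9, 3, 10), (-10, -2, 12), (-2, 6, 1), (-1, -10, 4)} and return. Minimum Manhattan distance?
134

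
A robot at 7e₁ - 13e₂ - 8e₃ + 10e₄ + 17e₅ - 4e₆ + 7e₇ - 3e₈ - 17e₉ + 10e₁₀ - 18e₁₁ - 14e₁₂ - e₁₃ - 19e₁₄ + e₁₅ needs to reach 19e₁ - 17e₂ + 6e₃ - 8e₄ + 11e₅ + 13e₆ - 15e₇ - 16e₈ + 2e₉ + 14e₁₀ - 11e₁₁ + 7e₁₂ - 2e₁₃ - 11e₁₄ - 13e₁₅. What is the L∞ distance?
22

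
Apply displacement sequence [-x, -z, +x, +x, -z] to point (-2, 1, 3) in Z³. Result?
(-1, 1, 1)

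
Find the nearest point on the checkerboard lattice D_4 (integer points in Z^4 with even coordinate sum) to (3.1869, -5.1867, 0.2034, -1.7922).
(3, -5, 0, -2)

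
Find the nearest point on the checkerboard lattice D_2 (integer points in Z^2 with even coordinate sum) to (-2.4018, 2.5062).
(-2, 2)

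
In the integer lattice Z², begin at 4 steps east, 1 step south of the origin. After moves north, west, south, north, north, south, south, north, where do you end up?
(3, 0)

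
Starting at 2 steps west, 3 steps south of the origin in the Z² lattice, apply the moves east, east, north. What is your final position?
(0, -2)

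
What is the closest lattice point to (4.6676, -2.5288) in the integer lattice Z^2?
(5, -3)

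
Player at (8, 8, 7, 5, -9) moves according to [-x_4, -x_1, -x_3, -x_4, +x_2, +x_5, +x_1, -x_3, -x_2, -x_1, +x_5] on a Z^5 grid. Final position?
(7, 8, 5, 3, -7)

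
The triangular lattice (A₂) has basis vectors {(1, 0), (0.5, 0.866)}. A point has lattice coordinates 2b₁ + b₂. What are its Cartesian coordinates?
(2.5, 0.866)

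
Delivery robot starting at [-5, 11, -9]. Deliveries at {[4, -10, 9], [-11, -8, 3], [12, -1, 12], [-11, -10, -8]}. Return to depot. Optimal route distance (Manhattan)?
134
(one optimal route: (-5, 11, -9) → (12, -1, 12) → (4, -10, 9) → (-11, -8, 3) → (-11, -10, -8) → (-5, 11, -9))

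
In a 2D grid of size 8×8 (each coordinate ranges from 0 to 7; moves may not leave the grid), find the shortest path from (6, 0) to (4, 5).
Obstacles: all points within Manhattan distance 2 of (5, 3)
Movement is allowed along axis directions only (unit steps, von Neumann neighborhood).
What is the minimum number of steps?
11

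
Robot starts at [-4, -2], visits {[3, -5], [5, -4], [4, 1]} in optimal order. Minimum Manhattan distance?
19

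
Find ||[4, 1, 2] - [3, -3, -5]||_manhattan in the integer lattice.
12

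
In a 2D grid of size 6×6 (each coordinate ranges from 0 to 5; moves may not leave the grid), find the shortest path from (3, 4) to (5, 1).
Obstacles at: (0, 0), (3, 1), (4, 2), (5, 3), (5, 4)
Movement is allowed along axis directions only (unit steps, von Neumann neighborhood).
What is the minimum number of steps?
9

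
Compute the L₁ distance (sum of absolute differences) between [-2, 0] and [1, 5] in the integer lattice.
8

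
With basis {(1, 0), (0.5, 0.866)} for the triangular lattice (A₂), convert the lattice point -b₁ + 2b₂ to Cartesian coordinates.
(0, 1.732)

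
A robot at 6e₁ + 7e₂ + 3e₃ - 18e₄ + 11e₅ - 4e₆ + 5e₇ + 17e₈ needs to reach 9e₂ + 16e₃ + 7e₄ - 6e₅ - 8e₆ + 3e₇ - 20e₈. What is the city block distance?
106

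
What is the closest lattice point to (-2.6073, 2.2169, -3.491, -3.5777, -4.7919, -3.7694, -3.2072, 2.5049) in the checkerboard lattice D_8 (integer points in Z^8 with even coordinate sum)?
(-3, 2, -3, -4, -5, -4, -3, 2)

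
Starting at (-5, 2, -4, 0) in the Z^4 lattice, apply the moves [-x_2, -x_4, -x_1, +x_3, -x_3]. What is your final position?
(-6, 1, -4, -1)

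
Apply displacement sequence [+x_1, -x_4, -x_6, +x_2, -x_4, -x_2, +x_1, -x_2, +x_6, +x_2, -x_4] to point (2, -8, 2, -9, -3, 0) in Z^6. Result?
(4, -8, 2, -12, -3, 0)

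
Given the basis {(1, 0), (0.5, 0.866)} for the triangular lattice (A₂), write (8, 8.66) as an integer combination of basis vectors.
3b₁ + 10b₂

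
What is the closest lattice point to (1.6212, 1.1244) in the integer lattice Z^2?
(2, 1)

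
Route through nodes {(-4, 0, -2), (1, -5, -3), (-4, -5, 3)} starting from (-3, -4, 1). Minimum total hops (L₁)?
25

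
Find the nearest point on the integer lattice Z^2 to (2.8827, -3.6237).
(3, -4)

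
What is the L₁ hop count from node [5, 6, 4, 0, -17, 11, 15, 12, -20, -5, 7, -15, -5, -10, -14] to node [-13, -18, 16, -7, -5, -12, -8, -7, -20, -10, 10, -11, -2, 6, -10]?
173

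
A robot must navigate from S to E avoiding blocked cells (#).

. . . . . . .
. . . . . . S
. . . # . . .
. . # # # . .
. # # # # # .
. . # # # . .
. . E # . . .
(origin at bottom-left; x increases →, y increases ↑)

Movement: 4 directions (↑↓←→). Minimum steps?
13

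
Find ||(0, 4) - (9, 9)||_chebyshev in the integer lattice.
9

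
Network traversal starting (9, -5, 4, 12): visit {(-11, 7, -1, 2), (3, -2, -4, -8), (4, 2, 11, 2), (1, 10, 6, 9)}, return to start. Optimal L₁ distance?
152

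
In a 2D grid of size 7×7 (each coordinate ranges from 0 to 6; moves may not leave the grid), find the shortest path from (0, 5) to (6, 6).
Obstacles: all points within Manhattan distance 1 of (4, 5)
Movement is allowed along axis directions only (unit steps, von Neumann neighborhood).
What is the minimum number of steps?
11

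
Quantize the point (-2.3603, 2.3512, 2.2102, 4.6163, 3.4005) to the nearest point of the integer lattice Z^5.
(-2, 2, 2, 5, 3)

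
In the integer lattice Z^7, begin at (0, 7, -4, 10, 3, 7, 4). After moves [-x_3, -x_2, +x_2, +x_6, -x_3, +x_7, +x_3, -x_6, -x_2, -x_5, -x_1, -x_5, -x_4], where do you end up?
(-1, 6, -5, 9, 1, 7, 5)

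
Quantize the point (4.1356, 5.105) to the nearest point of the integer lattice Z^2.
(4, 5)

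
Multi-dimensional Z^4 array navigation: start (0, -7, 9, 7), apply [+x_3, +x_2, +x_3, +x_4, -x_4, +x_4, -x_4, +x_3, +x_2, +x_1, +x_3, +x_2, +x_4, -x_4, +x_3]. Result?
(1, -4, 14, 7)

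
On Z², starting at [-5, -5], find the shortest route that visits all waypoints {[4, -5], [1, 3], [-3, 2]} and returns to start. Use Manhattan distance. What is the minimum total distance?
34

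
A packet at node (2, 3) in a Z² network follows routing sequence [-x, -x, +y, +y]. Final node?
(0, 5)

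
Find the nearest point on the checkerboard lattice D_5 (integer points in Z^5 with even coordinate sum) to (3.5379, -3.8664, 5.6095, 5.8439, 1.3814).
(3, -4, 6, 6, 1)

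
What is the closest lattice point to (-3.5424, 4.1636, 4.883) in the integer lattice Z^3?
(-4, 4, 5)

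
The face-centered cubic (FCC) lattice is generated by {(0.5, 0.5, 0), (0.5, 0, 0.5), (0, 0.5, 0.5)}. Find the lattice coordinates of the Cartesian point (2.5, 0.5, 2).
b₁ + 4b₂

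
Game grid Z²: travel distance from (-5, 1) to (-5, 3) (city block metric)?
2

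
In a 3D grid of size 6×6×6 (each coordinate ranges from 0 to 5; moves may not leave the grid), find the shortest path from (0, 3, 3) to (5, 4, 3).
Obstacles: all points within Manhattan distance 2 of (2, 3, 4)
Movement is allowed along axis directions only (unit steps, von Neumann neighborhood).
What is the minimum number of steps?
8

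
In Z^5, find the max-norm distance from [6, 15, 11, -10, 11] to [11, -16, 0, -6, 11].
31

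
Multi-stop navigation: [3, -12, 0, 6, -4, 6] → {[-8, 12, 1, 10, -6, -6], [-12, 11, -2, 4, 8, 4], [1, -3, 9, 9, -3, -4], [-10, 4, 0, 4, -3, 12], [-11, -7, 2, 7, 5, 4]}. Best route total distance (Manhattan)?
168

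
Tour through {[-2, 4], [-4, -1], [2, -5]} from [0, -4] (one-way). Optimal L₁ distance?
20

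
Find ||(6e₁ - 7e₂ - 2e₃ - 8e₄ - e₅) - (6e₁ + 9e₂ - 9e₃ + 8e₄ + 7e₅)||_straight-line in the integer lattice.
25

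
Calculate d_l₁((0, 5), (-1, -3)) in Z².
9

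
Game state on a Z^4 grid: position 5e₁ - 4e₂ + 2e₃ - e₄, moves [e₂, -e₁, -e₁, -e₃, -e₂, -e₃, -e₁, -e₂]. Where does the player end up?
(2, -5, 0, -1)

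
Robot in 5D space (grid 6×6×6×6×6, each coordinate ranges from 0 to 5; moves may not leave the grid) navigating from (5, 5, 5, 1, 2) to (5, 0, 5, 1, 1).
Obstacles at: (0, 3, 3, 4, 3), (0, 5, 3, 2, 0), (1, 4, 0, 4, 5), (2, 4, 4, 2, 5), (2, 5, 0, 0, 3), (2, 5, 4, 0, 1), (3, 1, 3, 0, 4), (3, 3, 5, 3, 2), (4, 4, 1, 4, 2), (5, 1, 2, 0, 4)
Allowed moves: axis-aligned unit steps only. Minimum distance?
6
(one shortest path: (5, 5, 5, 1, 2) → (5, 4, 5, 1, 2) → (5, 3, 5, 1, 2) → (5, 2, 5, 1, 2) → (5, 1, 5, 1, 2) → (5, 0, 5, 1, 2) → (5, 0, 5, 1, 1))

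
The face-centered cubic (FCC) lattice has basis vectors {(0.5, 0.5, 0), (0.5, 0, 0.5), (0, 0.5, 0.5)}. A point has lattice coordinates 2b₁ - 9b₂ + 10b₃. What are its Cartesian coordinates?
(-3.5, 6, 0.5)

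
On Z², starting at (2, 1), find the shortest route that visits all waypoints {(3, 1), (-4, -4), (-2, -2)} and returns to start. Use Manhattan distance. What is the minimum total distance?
24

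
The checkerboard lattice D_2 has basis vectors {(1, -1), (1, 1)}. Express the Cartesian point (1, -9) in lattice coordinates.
5b₁ - 4b₂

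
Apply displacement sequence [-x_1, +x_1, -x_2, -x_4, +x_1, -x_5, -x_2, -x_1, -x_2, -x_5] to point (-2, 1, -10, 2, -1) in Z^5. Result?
(-2, -2, -10, 1, -3)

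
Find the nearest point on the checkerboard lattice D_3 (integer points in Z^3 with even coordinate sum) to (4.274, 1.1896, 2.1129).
(5, 1, 2)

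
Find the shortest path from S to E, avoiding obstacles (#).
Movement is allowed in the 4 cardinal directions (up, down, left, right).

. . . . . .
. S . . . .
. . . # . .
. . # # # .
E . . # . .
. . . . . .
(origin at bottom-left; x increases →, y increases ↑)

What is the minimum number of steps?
4
(one shortest path: (1, 4) → (0, 4) → (0, 3) → (0, 2) → (0, 1))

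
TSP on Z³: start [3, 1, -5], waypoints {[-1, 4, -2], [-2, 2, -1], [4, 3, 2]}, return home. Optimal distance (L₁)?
34
(one optimal route: (3, 1, -5) → (-1, 4, -2) → (-2, 2, -1) → (4, 3, 2) → (3, 1, -5))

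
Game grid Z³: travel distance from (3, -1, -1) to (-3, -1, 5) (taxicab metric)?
12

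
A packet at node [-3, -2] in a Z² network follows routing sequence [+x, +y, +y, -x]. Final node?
(-3, 0)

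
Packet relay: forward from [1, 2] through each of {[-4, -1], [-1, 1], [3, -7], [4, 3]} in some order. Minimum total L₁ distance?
29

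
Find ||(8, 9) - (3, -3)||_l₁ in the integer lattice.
17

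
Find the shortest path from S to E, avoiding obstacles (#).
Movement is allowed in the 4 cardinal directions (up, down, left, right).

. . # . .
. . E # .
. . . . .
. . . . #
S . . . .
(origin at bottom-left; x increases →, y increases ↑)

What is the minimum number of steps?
5
(one shortest path: (0, 0) → (1, 0) → (2, 0) → (2, 1) → (2, 2) → (2, 3))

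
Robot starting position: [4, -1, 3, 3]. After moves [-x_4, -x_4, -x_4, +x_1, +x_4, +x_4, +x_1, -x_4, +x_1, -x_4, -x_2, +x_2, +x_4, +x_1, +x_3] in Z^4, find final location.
(8, -1, 4, 1)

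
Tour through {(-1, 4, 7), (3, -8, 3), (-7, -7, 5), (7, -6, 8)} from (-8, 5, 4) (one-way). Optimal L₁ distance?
54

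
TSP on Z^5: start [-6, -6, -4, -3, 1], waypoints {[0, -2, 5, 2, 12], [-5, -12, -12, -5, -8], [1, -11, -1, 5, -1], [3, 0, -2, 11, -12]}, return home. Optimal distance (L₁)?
172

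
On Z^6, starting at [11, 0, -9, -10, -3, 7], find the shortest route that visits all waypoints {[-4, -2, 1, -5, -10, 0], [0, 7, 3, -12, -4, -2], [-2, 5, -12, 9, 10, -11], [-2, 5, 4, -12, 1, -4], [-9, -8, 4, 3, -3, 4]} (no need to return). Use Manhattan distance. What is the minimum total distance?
185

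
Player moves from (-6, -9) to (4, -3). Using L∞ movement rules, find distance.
10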